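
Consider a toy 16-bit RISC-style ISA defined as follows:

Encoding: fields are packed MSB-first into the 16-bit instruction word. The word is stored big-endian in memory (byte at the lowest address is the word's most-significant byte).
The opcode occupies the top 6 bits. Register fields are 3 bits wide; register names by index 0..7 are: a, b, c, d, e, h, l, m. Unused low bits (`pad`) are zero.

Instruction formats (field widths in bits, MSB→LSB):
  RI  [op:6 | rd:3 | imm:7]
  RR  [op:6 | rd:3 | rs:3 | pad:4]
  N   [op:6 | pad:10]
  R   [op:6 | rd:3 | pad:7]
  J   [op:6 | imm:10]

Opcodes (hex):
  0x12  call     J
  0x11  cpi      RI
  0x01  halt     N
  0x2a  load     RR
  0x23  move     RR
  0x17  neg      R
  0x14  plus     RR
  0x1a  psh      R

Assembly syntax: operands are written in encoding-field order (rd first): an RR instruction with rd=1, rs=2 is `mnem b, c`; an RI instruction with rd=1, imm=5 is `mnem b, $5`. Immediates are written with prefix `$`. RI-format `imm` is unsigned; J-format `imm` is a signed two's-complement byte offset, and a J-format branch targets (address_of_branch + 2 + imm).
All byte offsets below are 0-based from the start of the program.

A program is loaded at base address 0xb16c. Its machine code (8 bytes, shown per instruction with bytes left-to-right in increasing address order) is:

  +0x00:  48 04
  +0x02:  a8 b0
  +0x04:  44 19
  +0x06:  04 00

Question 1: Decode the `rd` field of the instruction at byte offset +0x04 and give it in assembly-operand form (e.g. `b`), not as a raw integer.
a

+0x04: 44 19 ⇒ word 0x4419 (big)
  top 6b → 0x11 → cpi [RI]
  [9:7] rd=0 = a
  [6:0] imm=25 = $25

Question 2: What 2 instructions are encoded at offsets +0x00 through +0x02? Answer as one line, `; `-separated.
[00] 48 04 → 0x4804
  top 6b → 0x12 → call [J]
  imm: (w>>0)&0x3ff=0x4 → $4
[02] a8 b0 → 0xa8b0
  top 6b → 0x2a → load [RR]
  rd: (w>>7)&0x7=0x1 → b
  rs: (w>>4)&0x7=0x3 → d

call $4; load b, d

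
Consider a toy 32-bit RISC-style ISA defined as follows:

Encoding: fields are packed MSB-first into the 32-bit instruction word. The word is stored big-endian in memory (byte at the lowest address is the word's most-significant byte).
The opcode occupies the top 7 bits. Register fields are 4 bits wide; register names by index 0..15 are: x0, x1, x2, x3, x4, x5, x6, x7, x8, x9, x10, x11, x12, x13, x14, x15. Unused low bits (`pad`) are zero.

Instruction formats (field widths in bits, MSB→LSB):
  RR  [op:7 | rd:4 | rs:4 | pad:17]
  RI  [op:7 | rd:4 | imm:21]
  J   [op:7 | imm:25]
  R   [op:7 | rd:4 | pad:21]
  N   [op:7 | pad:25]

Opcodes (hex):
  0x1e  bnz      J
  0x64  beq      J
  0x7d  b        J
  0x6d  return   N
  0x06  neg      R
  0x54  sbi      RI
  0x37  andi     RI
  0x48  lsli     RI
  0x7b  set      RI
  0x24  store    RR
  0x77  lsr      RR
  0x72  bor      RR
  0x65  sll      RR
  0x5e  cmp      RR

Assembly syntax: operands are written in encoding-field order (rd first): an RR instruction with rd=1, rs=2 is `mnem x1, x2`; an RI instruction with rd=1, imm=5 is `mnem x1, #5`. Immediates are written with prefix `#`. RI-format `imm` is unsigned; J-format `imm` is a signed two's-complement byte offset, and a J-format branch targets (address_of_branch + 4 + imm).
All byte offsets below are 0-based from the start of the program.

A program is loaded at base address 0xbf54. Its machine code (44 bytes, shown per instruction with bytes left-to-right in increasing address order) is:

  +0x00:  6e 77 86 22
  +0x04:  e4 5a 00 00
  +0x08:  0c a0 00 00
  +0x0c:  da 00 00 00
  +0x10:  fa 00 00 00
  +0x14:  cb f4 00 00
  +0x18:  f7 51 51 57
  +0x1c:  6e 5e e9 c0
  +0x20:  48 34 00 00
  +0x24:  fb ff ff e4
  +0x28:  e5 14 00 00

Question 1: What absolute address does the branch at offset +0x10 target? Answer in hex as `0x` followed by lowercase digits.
@+10  big-endian(fa 00 00 00) = 0xfa000000
  op=0xfa000000>>25=0x7d ⇒ b (J)
  imm@[24:0]=0x0 ⇒ #0
  target = base 0xbf54 + off 0x10 + 4 + imm 0 = 0xbf68

0xbf68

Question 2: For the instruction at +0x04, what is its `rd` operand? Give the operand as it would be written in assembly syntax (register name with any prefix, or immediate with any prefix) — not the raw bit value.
off 0x04: read e4 5a 00 00 as big → 0xe45a0000
  top 7b → 0x72 → bor [RR]
  rd: (w>>21)&0xf=0x2 → x2
  rs: (w>>17)&0xf=0xd → x13

x2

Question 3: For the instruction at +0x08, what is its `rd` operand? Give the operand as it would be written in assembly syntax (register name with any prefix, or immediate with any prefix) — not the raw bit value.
off 0x08: read 0c a0 00 00 as big → 0x0ca00000
  opcode bits[31:25]=0x6: neg/R
  [24:21] rd=5 = x5

x5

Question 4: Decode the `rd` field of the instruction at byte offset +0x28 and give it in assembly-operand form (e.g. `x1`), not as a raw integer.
off 0x28: read e5 14 00 00 as big → 0xe5140000
  op=0xe5140000>>25=0x72 ⇒ bor (RR)
  [24:21] rd=8 = x8
  [20:17] rs=10 = x10

x8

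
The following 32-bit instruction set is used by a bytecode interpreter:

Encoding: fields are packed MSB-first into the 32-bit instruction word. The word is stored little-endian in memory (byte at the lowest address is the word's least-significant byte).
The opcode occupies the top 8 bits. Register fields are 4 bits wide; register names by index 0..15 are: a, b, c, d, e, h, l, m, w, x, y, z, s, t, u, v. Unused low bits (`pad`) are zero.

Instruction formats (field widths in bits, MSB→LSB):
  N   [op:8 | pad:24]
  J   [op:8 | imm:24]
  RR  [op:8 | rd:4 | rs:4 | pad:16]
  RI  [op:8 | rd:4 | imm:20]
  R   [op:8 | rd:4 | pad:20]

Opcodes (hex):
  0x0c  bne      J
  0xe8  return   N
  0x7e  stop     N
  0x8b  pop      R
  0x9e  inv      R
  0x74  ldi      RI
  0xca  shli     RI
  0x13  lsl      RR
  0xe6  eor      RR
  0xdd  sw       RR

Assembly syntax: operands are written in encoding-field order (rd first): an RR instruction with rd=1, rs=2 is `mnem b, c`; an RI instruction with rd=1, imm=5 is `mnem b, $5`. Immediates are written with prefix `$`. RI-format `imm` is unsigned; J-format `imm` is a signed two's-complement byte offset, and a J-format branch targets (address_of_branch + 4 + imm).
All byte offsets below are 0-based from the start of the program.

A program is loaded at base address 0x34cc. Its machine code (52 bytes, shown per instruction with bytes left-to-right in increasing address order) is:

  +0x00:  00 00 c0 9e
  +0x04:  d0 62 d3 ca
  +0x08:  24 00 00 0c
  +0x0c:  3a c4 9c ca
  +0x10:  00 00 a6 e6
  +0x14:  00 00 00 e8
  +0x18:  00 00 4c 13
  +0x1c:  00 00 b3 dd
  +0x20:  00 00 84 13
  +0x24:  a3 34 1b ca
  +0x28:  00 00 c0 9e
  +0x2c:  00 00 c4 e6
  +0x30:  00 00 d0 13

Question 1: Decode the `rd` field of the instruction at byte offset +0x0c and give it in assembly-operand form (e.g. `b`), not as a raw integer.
off 0x0c: read 3a c4 9c ca as little → 0xca9cc43a
  op=0xca9cc43a>>24=0xca ⇒ shli (RI)
  rd@[23:20]=0x9 ⇒ x
  imm@[19:0]=0xcc43a ⇒ $836666

x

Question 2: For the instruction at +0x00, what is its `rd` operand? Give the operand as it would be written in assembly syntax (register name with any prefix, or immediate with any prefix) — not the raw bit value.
s

off 0x00: read 00 00 c0 9e as little → 0x9ec00000
  opcode bits[31:24]=0x9e: inv/R
  rd: (w>>20)&0xf=0xc → s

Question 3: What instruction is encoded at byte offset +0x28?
inv s

+0x28: 00 00 c0 9e ⇒ word 0x9ec00000 (little)
  op=0x9ec00000>>24=0x9e ⇒ inv (R)
  rd: (w>>20)&0xf=0xc → s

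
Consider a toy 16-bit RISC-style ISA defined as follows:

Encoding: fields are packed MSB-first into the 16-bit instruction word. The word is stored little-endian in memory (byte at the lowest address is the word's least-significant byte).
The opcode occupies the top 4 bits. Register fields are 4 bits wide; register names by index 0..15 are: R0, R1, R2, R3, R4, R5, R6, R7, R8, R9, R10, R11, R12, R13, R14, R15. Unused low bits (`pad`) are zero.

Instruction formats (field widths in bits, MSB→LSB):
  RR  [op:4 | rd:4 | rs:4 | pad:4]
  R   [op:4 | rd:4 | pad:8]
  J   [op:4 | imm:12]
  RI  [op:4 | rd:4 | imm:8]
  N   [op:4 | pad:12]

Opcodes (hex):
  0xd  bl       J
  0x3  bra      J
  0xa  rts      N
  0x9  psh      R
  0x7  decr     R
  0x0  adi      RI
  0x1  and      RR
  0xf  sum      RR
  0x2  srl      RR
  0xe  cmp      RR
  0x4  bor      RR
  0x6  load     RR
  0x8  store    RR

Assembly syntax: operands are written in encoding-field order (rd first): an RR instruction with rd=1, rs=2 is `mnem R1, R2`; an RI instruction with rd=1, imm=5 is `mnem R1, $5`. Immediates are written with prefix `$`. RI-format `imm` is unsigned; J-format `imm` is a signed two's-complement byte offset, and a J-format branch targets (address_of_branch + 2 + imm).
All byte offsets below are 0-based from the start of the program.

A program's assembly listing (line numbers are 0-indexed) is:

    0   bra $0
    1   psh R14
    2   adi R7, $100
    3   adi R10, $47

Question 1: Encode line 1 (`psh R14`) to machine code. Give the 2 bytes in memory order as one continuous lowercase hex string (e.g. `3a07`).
009e

L1: psh op=0x9:4|rd=14:4|pad=0:8 ⇒ 0x9e00 ⇒ little 00 9e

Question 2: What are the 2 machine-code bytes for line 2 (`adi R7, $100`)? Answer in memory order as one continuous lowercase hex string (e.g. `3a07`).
6407

L2: adi op=0x0:4|rd=7:4|imm=100:8 ⇒ 0x0764 ⇒ little 64 07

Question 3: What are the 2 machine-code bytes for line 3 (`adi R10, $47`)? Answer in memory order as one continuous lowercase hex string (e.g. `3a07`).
3. adi fields op=0x0:4|rd=10:4|imm=47:8 → word 0a2fh → 2f 0a

2f0a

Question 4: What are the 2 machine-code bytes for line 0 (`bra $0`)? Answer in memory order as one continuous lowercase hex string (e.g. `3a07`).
0030

L0: bra op=0x3:4|imm=0:12 ⇒ 0x3000 ⇒ little 00 30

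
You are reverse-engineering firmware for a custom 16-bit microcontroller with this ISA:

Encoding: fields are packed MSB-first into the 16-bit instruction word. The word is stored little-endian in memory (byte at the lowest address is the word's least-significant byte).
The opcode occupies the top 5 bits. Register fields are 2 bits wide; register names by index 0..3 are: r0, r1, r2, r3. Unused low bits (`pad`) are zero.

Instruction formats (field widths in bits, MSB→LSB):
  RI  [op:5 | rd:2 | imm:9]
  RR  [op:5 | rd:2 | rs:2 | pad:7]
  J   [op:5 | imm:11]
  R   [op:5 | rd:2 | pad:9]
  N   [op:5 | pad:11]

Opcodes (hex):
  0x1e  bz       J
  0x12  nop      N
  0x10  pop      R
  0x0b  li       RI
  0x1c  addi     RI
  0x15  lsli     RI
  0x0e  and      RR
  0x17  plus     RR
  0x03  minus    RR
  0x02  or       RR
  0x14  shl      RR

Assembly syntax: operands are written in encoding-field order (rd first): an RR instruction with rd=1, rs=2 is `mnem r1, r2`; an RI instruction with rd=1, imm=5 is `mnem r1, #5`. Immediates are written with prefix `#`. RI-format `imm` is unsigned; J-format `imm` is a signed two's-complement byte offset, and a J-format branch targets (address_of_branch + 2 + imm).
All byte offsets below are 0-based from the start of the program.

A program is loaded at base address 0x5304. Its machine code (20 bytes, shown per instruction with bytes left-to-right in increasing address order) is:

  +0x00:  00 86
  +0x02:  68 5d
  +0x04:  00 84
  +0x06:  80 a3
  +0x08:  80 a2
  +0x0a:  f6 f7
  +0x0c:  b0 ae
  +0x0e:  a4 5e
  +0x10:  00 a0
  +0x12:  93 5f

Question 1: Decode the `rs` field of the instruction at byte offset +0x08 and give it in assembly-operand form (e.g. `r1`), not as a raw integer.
r1

+0x08: 80 a2 ⇒ word 0xa280 (little)
  op=0xa280>>11=0x14 ⇒ shl (RR)
  [10:9] rd=1 = r1
  [8:7] rs=1 = r1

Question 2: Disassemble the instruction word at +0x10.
shl r0, r0

@+10  little-endian(00 a0) = 0xa000
  op=0xa000>>11=0x14 ⇒ shl (RR)
  rd@[10:9]=0x0 ⇒ r0
  rs@[8:7]=0x0 ⇒ r0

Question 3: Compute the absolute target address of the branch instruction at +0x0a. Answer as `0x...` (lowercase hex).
off 0x0a: read f6 f7 as little → 0xf7f6
  op=0xf7f6>>11=0x1e ⇒ bz (J)
  imm@[10:0]=0x7f6 (s11→-10) ⇒ #-10
  target = base 0x5304 + off 0x0a + 2 + imm -10 = 0x5306

0x5306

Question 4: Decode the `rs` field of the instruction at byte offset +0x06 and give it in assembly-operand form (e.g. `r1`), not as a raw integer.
@+06  little-endian(80 a3) = 0xa380
  op=0xa380>>11=0x14 ⇒ shl (RR)
  rd: (w>>9)&0x3=0x1 → r1
  rs: (w>>7)&0x3=0x3 → r3

r3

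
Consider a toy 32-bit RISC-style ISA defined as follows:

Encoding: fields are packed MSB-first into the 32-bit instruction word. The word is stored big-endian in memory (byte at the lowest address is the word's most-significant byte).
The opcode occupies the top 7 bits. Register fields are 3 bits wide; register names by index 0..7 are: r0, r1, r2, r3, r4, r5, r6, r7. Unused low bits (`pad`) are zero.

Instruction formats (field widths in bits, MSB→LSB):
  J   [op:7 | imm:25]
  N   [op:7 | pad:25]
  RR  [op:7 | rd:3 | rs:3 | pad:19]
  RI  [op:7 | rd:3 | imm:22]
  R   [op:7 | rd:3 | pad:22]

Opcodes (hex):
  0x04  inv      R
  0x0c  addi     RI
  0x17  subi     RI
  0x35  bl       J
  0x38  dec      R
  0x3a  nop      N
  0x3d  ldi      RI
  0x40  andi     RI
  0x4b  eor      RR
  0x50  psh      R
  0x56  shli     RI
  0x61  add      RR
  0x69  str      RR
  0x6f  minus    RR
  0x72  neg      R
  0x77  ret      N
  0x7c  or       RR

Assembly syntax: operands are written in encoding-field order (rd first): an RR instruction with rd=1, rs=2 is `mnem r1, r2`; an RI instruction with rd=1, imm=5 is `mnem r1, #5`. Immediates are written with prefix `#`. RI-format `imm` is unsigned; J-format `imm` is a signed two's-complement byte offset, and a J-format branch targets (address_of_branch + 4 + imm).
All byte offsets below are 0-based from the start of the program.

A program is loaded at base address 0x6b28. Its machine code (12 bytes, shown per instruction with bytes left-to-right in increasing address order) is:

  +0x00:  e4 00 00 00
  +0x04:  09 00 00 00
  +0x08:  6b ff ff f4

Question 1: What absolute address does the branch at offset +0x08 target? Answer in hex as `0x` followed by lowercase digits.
0x6b28

+0x08: 6b ff ff f4 ⇒ word 0x6bfffff4 (big)
  top 7b → 0x35 → bl [J]
  [24:0] imm=33554420 (s25→-12) = #-12
  target = base 0x6b28 + off 0x08 + 4 + imm -12 = 0x6b28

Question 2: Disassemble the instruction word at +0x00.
@+00  big-endian(e4 00 00 00) = 0xe4000000
  top 7b → 0x72 → neg [R]
  rd@[24:22]=0x0 ⇒ r0

neg r0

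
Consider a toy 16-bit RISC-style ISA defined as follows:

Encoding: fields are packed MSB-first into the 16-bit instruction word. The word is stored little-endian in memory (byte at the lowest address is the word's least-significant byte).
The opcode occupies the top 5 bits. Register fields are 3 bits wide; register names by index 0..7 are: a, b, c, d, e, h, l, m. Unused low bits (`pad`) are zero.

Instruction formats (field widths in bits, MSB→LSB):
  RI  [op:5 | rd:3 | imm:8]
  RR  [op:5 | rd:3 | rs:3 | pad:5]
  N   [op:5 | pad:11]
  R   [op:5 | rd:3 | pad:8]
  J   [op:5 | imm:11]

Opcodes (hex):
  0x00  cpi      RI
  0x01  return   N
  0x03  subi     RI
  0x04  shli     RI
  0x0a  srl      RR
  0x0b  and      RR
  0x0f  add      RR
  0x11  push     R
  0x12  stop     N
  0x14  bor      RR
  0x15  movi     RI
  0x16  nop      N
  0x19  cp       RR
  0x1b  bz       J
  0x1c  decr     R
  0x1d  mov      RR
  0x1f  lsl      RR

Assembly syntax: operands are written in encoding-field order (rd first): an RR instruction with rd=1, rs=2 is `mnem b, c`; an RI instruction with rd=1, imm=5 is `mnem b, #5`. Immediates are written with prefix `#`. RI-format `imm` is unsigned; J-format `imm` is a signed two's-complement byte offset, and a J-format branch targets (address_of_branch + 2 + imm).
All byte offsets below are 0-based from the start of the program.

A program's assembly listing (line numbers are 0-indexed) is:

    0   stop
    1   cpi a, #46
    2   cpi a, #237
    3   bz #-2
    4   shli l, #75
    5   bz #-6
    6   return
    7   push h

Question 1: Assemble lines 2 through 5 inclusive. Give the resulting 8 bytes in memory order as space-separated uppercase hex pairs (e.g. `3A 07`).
ED 00 FE DF 4B 26 FA DF

L2: cpi op=0x0:5|rd=0:3|imm=237:8 ⇒ 0x00ed ⇒ little ed 00
L3: bz op=0x1b:5|imm=-2:11 ⇒ 0xdffe ⇒ little fe df
L4: shli op=0x4:5|rd=6:3|imm=75:8 ⇒ 0x264b ⇒ little 4b 26
L5: bz op=0x1b:5|imm=-6:11 ⇒ 0xdffa ⇒ little fa df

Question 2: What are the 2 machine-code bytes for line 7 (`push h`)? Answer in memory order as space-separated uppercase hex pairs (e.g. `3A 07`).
00 8D

7. push fields op=0x11:5|rd=5:3|pad=0:8 → word 8d00h → 00 8d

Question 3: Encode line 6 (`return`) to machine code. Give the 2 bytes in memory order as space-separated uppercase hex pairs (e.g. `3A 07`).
00 08

line 6 (return): pack op=0x1:5|pad=0:11 = 0x0800; little→ 00 08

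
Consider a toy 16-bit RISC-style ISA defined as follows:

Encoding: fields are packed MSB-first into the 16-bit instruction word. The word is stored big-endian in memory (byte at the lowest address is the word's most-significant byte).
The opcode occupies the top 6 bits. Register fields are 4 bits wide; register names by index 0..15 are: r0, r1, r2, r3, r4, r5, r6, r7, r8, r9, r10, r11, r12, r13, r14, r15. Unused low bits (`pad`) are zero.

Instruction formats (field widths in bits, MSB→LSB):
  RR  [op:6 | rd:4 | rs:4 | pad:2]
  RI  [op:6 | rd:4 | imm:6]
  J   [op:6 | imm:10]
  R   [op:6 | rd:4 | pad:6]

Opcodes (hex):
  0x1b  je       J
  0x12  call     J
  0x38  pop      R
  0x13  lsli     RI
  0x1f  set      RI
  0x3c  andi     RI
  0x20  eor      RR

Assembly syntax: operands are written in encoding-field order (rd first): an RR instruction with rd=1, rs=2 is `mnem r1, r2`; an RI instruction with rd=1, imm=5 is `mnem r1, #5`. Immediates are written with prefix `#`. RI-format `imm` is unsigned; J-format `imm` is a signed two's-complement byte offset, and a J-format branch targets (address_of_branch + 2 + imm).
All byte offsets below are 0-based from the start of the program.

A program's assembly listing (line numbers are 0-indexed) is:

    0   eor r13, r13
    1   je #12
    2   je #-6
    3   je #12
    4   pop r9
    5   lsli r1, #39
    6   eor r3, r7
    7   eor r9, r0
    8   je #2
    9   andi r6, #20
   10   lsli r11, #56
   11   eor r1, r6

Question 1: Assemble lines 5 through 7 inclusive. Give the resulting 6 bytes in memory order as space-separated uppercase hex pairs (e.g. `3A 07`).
4C 67 80 DC 82 40

L5: lsli op=0x13:6|rd=1:4|imm=39:6 ⇒ 0x4c67 ⇒ big 4c 67
L6: eor op=0x20:6|rd=3:4|rs=7:4|pad=0:2 ⇒ 0x80dc ⇒ big 80 dc
L7: eor op=0x20:6|rd=9:4|rs=0:4|pad=0:2 ⇒ 0x8240 ⇒ big 82 40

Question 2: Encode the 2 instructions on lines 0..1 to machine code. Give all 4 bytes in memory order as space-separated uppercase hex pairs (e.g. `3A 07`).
line 0 (eor): pack op=0x20:6|rd=13:4|rs=13:4|pad=0:2 = 0x8374; big→ 83 74
line 1 (je): pack op=0x1b:6|imm=12:10 = 0x6c0c; big→ 6c 0c

83 74 6C 0C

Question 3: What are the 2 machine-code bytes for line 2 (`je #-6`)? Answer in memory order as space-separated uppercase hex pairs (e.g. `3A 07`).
L2: je op=0x1b:6|imm=-6:10 ⇒ 0x6ffa ⇒ big 6f fa

6F FA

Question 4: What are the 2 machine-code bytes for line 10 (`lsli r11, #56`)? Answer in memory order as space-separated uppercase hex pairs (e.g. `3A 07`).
4E F8

10. lsli fields op=0x13:6|rd=11:4|imm=56:6 → word 4ef8h → 4e f8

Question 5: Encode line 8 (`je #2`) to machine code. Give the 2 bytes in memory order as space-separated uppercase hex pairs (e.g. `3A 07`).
L8: je op=0x1b:6|imm=2:10 ⇒ 0x6c02 ⇒ big 6c 02

6C 02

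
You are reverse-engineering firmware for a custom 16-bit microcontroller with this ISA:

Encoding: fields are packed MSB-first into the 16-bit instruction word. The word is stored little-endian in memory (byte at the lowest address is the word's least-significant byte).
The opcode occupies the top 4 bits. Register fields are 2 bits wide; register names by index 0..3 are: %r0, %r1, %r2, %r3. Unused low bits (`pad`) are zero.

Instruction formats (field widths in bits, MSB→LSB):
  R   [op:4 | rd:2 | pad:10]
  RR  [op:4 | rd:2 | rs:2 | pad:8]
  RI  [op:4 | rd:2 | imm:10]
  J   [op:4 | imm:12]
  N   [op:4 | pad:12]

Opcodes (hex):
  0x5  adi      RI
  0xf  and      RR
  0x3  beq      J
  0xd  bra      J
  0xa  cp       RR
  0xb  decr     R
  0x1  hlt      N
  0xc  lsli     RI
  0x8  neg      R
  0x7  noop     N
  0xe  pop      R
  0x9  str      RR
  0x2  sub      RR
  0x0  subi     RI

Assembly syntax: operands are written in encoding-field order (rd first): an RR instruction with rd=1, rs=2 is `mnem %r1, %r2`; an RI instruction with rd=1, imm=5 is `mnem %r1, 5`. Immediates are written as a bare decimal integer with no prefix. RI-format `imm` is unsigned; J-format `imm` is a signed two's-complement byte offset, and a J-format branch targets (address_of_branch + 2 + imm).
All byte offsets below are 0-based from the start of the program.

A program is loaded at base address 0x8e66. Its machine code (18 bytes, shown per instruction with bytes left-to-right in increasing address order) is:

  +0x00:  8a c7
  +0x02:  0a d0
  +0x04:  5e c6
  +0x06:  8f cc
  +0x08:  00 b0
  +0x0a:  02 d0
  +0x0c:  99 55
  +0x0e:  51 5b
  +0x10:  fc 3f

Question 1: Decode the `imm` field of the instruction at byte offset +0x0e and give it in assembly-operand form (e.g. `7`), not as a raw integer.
off 0x0e: read 51 5b as little → 0x5b51
  op=0x5b51>>12=0x5 ⇒ adi (RI)
  rd: (w>>10)&0x3=0x2 → %r2
  imm: (w>>0)&0x3ff=0x351 → 849

849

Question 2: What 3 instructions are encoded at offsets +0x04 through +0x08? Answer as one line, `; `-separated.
+0x04: 5e c6 ⇒ word 0xc65e (little)
  opcode bits[15:12]=0xc: lsli/RI
  rd: (w>>10)&0x3=0x1 → %r1
  imm: (w>>0)&0x3ff=0x25e → 606
+0x06: 8f cc ⇒ word 0xcc8f (little)
  opcode bits[15:12]=0xc: lsli/RI
  rd: (w>>10)&0x3=0x3 → %r3
  imm: (w>>0)&0x3ff=0x8f → 143
+0x08: 00 b0 ⇒ word 0xb000 (little)
  opcode bits[15:12]=0xb: decr/R
  rd: (w>>10)&0x3=0x0 → %r0

lsli %r1, 606; lsli %r3, 143; decr %r0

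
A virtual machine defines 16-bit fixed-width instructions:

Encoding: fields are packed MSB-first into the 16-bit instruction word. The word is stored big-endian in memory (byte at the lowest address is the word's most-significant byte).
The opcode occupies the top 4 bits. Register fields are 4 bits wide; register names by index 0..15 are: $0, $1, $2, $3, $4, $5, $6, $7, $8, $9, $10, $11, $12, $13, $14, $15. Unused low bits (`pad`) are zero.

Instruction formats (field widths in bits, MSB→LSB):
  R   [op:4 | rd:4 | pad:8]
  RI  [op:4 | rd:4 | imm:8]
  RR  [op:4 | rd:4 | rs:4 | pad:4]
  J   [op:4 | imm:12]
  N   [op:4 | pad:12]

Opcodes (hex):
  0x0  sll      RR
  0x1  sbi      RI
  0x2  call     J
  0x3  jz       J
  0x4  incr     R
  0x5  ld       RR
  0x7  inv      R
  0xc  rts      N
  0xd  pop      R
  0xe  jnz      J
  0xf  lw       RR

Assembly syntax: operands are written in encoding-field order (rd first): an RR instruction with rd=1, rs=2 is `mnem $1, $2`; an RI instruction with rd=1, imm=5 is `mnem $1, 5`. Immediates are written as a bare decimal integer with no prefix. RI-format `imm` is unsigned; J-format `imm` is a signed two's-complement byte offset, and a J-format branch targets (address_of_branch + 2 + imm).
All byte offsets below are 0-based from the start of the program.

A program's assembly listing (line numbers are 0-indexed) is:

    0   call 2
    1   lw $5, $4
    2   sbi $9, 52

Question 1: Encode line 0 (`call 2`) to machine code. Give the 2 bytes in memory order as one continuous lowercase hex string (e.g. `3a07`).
2002

line 0 (call): pack op=0x2:4|imm=2:12 = 0x2002; big→ 20 02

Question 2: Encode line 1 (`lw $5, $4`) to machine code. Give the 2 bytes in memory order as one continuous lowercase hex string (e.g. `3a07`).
L1: lw op=0xf:4|rd=5:4|rs=4:4|pad=0:4 ⇒ 0xf540 ⇒ big f5 40

f540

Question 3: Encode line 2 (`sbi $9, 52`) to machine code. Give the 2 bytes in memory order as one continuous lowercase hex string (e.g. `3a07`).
line 2 (sbi): pack op=0x1:4|rd=9:4|imm=52:8 = 0x1934; big→ 19 34

1934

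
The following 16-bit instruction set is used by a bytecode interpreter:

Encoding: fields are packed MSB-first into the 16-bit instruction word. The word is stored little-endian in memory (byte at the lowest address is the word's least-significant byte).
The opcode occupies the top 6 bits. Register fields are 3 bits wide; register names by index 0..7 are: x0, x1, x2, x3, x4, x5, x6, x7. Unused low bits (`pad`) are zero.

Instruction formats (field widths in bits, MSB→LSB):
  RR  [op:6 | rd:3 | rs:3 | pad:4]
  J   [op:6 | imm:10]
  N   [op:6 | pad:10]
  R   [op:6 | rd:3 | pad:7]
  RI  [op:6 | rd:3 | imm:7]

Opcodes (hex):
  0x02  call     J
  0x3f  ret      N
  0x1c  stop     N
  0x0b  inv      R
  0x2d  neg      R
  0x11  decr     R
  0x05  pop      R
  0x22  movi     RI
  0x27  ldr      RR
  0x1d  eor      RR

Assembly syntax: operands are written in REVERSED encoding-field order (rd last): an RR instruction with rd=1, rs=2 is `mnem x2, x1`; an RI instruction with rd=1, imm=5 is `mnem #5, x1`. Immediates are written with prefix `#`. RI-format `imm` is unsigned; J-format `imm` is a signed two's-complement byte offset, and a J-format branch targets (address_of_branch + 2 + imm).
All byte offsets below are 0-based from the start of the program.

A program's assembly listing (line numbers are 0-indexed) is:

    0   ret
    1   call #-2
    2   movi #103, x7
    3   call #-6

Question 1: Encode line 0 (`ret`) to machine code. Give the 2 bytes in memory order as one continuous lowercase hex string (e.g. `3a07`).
line 0 (ret): pack op=0x3f:6|pad=0:10 = 0xfc00; little→ 00 fc

00fc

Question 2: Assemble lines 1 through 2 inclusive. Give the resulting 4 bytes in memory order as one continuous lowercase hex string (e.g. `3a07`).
line 1 (call): pack op=0x2:6|imm=-2:10 = 0x0bfe; little→ fe 0b
line 2 (movi): pack op=0x22:6|rd=7:3|imm=103:7 = 0x8be7; little→ e7 8b

fe0be78b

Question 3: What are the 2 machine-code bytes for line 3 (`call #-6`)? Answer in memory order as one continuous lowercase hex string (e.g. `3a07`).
L3: call op=0x2:6|imm=-6:10 ⇒ 0x0bfa ⇒ little fa 0b

fa0b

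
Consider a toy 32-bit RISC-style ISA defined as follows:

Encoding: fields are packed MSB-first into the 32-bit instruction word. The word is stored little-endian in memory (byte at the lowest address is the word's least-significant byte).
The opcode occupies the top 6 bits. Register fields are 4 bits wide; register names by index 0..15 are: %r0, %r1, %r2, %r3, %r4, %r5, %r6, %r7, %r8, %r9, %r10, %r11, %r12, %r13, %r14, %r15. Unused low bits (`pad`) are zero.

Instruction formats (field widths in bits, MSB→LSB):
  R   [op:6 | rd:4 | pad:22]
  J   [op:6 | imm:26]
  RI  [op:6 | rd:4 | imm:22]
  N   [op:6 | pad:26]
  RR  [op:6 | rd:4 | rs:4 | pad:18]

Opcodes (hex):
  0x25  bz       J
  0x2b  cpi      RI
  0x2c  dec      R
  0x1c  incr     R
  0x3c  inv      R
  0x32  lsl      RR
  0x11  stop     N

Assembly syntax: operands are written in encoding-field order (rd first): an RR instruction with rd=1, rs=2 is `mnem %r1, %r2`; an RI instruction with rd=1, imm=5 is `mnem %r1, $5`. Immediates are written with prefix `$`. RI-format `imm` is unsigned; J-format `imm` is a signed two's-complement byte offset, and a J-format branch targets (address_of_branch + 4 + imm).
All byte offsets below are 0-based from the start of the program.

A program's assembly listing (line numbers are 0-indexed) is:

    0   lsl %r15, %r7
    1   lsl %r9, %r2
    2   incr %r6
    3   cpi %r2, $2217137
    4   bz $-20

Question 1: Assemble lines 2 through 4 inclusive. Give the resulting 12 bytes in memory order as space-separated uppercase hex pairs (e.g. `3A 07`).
2. incr fields op=0x1c:6|rd=6:4|pad=0:22 → word 71800000h → 00 00 80 71
3. cpi fields op=0x2b:6|rd=2:4|imm=2217137:22 → word aca1d4b1h → b1 d4 a1 ac
4. bz fields op=0x25:6|imm=-20:26 → word 97ffffech → ec ff ff 97

00 00 80 71 B1 D4 A1 AC EC FF FF 97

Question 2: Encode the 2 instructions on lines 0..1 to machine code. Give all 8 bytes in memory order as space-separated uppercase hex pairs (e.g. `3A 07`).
L0: lsl op=0x32:6|rd=15:4|rs=7:4|pad=0:18 ⇒ 0xcbdc0000 ⇒ little 00 00 dc cb
L1: lsl op=0x32:6|rd=9:4|rs=2:4|pad=0:18 ⇒ 0xca480000 ⇒ little 00 00 48 ca

00 00 DC CB 00 00 48 CA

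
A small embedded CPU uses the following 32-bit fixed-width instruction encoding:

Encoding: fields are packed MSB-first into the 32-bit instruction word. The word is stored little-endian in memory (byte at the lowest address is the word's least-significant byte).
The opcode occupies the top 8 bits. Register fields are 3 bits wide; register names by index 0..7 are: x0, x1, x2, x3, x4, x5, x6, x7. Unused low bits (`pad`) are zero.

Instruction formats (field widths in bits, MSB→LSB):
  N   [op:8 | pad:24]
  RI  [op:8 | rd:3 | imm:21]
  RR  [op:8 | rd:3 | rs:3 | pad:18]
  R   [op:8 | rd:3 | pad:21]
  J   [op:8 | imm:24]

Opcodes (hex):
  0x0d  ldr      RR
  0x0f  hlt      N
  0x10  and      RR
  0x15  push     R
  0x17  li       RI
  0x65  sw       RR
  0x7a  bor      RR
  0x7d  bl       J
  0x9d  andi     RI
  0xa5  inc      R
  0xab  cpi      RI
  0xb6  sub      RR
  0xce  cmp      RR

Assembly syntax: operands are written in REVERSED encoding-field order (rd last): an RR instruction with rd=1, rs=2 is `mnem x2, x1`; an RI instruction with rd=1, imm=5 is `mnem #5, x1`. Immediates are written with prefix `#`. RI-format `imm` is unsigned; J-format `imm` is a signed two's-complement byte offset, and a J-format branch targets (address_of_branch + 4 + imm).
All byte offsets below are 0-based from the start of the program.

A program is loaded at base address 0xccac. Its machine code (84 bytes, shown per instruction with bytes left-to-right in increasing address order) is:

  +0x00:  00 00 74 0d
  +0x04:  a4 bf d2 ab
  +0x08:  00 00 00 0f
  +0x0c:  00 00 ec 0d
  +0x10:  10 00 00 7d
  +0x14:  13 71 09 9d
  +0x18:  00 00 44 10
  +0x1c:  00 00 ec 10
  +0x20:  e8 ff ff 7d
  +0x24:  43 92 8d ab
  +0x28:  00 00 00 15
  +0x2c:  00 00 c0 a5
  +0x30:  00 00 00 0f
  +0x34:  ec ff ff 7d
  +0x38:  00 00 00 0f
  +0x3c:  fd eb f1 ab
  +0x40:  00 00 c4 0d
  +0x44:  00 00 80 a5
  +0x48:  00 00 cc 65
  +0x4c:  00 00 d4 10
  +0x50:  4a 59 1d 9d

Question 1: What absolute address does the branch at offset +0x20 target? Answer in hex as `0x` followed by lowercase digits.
0xccb8

+0x20: e8 ff ff 7d ⇒ word 0x7dffffe8 (little)
  top 8b → 0x7d → bl [J]
  [23:0] imm=16777192 (s24→-24) = #-24
  target = base 0xccac + off 0x20 + 4 + imm -24 = 0xccb8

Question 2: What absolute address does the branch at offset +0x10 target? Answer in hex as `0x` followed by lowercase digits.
@+10  little-endian(10 00 00 7d) = 0x7d000010
  opcode bits[31:24]=0x7d: bl/J
  imm: (w>>0)&0xffffff=0x10 → #16
  target = base 0xccac + off 0x10 + 4 + imm 16 = 0xccd0

0xccd0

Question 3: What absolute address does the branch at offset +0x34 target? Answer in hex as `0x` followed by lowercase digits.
0xccd0

+0x34: ec ff ff 7d ⇒ word 0x7dffffec (little)
  op=0x7dffffec>>24=0x7d ⇒ bl (J)
  imm: (w>>0)&0xffffff=0xffffec (s24→-20) → #-20
  target = base 0xccac + off 0x34 + 4 + imm -20 = 0xccd0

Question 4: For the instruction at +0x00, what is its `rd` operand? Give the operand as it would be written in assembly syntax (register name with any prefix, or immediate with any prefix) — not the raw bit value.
@+00  little-endian(00 00 74 0d) = 0x0d740000
  top 8b → 0xd → ldr [RR]
  rd@[23:21]=0x3 ⇒ x3
  rs@[20:18]=0x5 ⇒ x5

x3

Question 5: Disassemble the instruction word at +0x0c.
ldr x3, x7

[0c] 00 00 ec 0d → 0x0dec0000
  top 8b → 0xd → ldr [RR]
  [23:21] rd=7 = x7
  [20:18] rs=3 = x3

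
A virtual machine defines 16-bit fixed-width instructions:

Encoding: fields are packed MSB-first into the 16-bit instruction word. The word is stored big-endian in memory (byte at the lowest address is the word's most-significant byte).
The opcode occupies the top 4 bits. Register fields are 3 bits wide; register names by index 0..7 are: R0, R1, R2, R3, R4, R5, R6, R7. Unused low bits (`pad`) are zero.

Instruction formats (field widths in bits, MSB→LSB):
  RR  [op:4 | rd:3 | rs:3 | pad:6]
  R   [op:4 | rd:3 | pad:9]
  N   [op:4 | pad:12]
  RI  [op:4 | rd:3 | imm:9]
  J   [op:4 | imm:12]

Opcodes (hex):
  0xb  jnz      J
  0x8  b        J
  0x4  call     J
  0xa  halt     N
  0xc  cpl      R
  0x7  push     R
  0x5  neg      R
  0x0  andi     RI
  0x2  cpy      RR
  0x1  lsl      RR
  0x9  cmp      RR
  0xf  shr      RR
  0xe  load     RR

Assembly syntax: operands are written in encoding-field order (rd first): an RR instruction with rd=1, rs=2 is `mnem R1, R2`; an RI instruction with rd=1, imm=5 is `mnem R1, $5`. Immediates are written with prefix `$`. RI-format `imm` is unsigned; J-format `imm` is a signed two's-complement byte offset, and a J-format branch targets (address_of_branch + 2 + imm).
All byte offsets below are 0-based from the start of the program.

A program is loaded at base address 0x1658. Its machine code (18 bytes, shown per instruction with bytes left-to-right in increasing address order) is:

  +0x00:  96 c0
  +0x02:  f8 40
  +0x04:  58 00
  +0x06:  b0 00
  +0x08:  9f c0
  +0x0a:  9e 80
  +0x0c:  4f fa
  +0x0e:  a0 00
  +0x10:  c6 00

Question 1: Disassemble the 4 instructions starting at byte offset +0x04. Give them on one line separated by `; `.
[04] 58 00 → 0x5800
  opcode bits[15:12]=0x5: neg/R
  rd: (w>>9)&0x7=0x4 → R4
[06] b0 00 → 0xb000
  opcode bits[15:12]=0xb: jnz/J
  imm: (w>>0)&0xfff=0x0 → $0
[08] 9f c0 → 0x9fc0
  opcode bits[15:12]=0x9: cmp/RR
  rd: (w>>9)&0x7=0x7 → R7
  rs: (w>>6)&0x7=0x7 → R7
[0a] 9e 80 → 0x9e80
  opcode bits[15:12]=0x9: cmp/RR
  rd: (w>>9)&0x7=0x7 → R7
  rs: (w>>6)&0x7=0x2 → R2

neg R4; jnz $0; cmp R7, R7; cmp R7, R2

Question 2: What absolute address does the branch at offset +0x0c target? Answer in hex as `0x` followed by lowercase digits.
0x1660

[0c] 4f fa → 0x4ffa
  top 4b → 0x4 → call [J]
  imm@[11:0]=0xffa (s12→-6) ⇒ $-6
  target = base 0x1658 + off 0x0c + 2 + imm -6 = 0x1660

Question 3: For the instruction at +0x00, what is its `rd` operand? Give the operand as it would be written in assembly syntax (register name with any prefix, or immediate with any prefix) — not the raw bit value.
[00] 96 c0 → 0x96c0
  op=0x96c0>>12=0x9 ⇒ cmp (RR)
  rd@[11:9]=0x3 ⇒ R3
  rs@[8:6]=0x3 ⇒ R3

R3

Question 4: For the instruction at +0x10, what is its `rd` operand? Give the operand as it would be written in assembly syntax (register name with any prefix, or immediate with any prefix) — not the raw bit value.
R3

@+10  big-endian(c6 00) = 0xc600
  op=0xc600>>12=0xc ⇒ cpl (R)
  [11:9] rd=3 = R3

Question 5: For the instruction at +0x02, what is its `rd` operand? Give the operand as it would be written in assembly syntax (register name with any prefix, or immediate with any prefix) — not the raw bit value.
@+02  big-endian(f8 40) = 0xf840
  top 4b → 0xf → shr [RR]
  rd@[11:9]=0x4 ⇒ R4
  rs@[8:6]=0x1 ⇒ R1

R4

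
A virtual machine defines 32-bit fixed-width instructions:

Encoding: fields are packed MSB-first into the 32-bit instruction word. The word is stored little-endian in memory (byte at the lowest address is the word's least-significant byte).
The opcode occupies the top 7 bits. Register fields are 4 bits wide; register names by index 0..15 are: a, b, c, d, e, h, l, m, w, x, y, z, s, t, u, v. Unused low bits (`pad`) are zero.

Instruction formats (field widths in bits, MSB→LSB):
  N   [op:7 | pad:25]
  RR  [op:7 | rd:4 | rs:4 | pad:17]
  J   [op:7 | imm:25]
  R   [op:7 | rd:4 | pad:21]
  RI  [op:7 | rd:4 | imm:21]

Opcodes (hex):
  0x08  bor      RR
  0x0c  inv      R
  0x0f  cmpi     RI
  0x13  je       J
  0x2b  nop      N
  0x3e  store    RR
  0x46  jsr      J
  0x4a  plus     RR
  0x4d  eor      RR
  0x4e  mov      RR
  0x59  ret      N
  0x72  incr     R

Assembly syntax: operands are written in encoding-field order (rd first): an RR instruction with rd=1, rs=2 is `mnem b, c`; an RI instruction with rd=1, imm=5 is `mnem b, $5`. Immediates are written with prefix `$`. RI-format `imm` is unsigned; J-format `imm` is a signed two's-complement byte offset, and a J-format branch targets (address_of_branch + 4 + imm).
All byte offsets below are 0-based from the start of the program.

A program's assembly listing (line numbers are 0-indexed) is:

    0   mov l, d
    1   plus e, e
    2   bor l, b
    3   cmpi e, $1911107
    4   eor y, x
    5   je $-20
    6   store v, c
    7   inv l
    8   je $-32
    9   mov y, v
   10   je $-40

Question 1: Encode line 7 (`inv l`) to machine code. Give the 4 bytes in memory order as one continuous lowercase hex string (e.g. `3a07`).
7. inv fields op=0xc:7|rd=6:4|pad=0:21 → word 18c00000h → 00 00 c0 18

0000c018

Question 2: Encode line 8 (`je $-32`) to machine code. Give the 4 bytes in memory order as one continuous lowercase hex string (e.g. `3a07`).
8. je fields op=0x13:7|imm=-32:25 → word 27ffffe0h → e0 ff ff 27

e0ffff27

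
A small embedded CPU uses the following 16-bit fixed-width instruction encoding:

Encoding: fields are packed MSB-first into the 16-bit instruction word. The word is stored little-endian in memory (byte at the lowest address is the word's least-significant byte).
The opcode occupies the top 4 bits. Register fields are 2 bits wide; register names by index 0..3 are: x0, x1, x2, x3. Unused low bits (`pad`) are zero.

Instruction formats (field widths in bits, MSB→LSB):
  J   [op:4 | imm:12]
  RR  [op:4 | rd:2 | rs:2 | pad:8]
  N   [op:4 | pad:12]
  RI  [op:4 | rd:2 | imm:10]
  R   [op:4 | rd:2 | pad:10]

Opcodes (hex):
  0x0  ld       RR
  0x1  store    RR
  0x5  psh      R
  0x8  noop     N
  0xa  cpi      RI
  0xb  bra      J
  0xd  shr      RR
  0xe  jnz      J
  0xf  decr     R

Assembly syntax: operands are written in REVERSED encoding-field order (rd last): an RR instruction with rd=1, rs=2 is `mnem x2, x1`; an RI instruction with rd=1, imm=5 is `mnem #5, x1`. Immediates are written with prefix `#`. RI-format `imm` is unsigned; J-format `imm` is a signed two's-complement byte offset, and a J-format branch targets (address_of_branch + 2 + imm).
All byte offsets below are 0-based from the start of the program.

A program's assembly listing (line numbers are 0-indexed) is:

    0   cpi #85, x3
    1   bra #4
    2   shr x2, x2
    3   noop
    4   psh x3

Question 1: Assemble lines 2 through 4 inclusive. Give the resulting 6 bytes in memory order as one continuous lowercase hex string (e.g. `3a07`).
00da0080005c

line 2 (shr): pack op=0xd:4|rd=2:2|rs=2:2|pad=0:8 = 0xda00; little→ 00 da
line 3 (noop): pack op=0x8:4|pad=0:12 = 0x8000; little→ 00 80
line 4 (psh): pack op=0x5:4|rd=3:2|pad=0:10 = 0x5c00; little→ 00 5c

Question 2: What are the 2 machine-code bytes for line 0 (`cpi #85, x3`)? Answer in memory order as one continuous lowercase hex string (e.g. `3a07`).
55ac

line 0 (cpi): pack op=0xa:4|rd=3:2|imm=85:10 = 0xac55; little→ 55 ac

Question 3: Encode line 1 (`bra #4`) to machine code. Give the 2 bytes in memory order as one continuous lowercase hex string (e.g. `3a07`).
line 1 (bra): pack op=0xb:4|imm=4:12 = 0xb004; little→ 04 b0

04b0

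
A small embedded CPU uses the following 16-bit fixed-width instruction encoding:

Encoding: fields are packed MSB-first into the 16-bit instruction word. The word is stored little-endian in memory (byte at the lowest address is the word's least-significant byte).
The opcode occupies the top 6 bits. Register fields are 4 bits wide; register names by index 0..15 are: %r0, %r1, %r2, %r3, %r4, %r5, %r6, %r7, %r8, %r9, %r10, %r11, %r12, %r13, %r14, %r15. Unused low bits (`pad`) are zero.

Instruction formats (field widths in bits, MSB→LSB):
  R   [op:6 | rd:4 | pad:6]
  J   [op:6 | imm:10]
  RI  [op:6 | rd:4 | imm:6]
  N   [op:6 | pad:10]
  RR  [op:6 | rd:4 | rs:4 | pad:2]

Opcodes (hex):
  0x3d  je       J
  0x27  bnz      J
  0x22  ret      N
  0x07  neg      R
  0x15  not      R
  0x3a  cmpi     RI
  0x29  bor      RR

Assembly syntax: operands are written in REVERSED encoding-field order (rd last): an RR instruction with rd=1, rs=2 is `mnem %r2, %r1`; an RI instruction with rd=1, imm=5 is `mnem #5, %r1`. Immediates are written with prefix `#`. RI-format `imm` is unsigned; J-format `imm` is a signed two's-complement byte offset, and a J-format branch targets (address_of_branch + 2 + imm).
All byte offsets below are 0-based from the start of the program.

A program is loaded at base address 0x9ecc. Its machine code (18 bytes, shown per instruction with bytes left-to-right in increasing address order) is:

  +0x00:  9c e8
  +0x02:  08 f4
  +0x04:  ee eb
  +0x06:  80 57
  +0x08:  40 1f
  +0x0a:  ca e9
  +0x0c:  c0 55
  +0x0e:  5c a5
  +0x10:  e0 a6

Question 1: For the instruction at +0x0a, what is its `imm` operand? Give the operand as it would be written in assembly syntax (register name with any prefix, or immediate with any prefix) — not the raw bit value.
#10

off 0x0a: read ca e9 as little → 0xe9ca
  top 6b → 0x3a → cmpi [RI]
  rd: (w>>6)&0xf=0x7 → %r7
  imm: (w>>0)&0x3f=0xa → #10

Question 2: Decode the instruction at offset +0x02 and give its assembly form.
je #8

off 0x02: read 08 f4 as little → 0xf408
  opcode bits[15:10]=0x3d: je/J
  imm: (w>>0)&0x3ff=0x8 → #8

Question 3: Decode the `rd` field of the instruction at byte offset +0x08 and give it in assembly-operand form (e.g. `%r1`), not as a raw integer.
off 0x08: read 40 1f as little → 0x1f40
  op=0x1f40>>10=0x7 ⇒ neg (R)
  rd@[9:6]=0xd ⇒ %r13

%r13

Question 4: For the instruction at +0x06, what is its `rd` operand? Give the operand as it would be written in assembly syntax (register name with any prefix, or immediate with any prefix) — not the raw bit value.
%r14

+0x06: 80 57 ⇒ word 0x5780 (little)
  op=0x5780>>10=0x15 ⇒ not (R)
  rd: (w>>6)&0xf=0xe → %r14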